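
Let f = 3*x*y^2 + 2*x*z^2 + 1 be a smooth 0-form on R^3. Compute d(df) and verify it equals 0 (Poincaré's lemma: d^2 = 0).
d(df) = 0

Step 1: df = sum_i (∂f/∂x_i) dx_i = (3*y^2 + 2*z^2) dx + (6*x*y) dy + (4*x*z) dz.
Step 2: Apply d again. Using the 1-form formula, the coefficient of dx ∧ dy in d(df) is ∂^2 f/∂x ∂y - ∂^2 f/∂y ∂x = (6*y) - (6*y) = 0 (equality of mixed partials for smooth f).
Similarly for dx ∧ dz and dy ∧ dz — all coefficients vanish. So d(df) = 0.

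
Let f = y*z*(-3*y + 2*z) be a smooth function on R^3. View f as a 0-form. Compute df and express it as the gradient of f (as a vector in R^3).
df = (0) dx + (2*z*(-3*y + z)) dy + (y*(-3*y + 4*z)) dz; grad f = (0, 2*z*(-3*y + z), y*(-3*y + 4*z))

For a 0-form f, d f = (∂f/∂x) dx + (∂f/∂y) dy + (∂f/∂z) dz. The components of the vector representation are exactly the entries of grad f in Cartesian coordinates:
  ∂f/∂x = 0
  ∂f/∂y = 2*z*(-3*y + z)
  ∂f/∂z = y*(-3*y + 4*z).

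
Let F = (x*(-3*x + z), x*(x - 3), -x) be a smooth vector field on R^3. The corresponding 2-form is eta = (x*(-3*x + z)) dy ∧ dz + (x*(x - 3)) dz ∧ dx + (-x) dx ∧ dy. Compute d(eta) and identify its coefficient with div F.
d(eta) = (-6*x + z) dx ∧ dy ∧ dz; div F = -6*x + z

For a 2-form in R^3 of the form above, applying d gives a 3-form with coefficient ∂P/∂x + ∂Q/∂y + ∂R/∂z:
  ∂P/∂x = -6*x + z
  ∂Q/∂y = 0
  ∂R/∂z = 0
Sum = -6*x + z, which is exactly div F.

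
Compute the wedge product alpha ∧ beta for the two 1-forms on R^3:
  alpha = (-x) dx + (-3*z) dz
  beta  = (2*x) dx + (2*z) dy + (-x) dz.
alpha ∧ beta = (-2*x*z) dx ∧ dy + (x*(x + 6*z)) dx ∧ dz + (6*z^2) dy ∧ dz

Distribute the wedge, using dx_i ∧ dx_j = -dx_j ∧ dx_i and dx_i ∧ dx_i = 0. For each pair (i, j) with i < j, the coefficient of dx_i ∧ dx_j in alpha ∧ beta is (alpha_i * beta_j - alpha_j * beta_i). Collecting: alpha ∧ beta = (-2*x*z) dx ∧ dy + (x*(x + 6*z)) dx ∧ dz + (6*z^2) dy ∧ dz.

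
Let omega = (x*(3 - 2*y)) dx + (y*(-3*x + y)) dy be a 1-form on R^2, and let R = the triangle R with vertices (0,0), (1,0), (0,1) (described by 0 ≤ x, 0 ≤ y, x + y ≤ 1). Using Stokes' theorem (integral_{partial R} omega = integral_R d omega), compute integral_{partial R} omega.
integral_(partial R) omega = -1/6

Stokes: integral_partial_R omega = integral_R d omega with d omega = (∂Q/∂x - ∂P/∂y) dx ∧ dy.
  ∂Q/∂x = -3*y
  ∂P/∂y = -2*x
  integrand = ∂Q/∂x - ∂P/∂y = 2*x - 3*y.
Integrating over R: integral_0^1 integral_0^{1-x} (2*x - 3*y) dy dx = -1/6.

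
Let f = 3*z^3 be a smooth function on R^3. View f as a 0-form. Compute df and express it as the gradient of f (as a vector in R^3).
df = (0) dx + (0) dy + (9*z^2) dz; grad f = (0, 0, 9*z^2)

For a 0-form f, d f = (∂f/∂x) dx + (∂f/∂y) dy + (∂f/∂z) dz. The components of the vector representation are exactly the entries of grad f in Cartesian coordinates:
  ∂f/∂x = 0
  ∂f/∂y = 0
  ∂f/∂z = 9*z^2.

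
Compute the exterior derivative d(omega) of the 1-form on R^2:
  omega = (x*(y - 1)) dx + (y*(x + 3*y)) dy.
d(omega) = (-x + y) dx ∧ dy

For a 1-form omega = sum_i f_i dx_i, the exterior derivative is
  d(omega) = sum_{i < j} (∂f_j/∂x_i - ∂f_i/∂x_j) dx_i ∧ dx_j.
  coefficient of dx ∧ dy: ∂f_2/∂x - ∂f_1/∂y = ∂(y*(x + 3*y))/∂x - ∂(x*(y - 1))/∂y = -x + y
Assembling: d(omega) = (-x + y) dx ∧ dy.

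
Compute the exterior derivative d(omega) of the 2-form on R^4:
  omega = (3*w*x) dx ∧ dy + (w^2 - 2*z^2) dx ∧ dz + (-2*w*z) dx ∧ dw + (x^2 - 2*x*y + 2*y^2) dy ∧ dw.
d(omega) = (5*x - 2*y) dx ∧ dy ∧ dw + (4*w) dx ∧ dz ∧ dw

For a 2-form omega = sum_{i<j} g_{ij} dx_i ∧ dx_j, the exterior derivative is
  d(omega) = sum_{i<j} d(g_{ij}) ∧ dx_i ∧ dx_j = sum_{i<j, k} (∂g_{ij}/∂x_k) dx_k ∧ dx_i ∧ dx_j.
Expand each term, using dx_k ∧ dx_i ∧ dx_j = sgn(permutation) dx_{(a)} ∧ dx_{(b)} ∧ dx_{(c)} with (a < b < c) sorted:
  d(3*w*x) includes (∂/∂w)(3*w*x) dw = (3*x) dw, which multiplied by dx ∧ dy gives (3*x) dx ∧ dy ∧ dw
  d(w^2 - 2*z^2) includes (∂/∂w)(w^2 - 2*z^2) dw = (2*w) dw, which multiplied by dx ∧ dz gives (2*w) dx ∧ dz ∧ dw
  d(-2*w*z) includes (∂/∂z)(-2*w*z) dz = (-2*w) dz, which multiplied by dx ∧ dw gives (2*w) dx ∧ dz ∧ dw
  d(x^2 - 2*x*y + 2*y^2) includes (∂/∂x)(x^2 - 2*x*y + 2*y^2) dx = (2*x - 2*y) dx, which multiplied by dy ∧ dw gives (2*x - 2*y) dx ∧ dy ∧ dw
Collecting like 3-forms: d(omega) = (5*x - 2*y) dx ∧ dy ∧ dw + (4*w) dx ∧ dz ∧ dw.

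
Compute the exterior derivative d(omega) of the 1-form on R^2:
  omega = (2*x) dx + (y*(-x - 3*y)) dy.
d(omega) = (-y) dx ∧ dy

For a 1-form omega = sum_i f_i dx_i, the exterior derivative is
  d(omega) = sum_{i < j} (∂f_j/∂x_i - ∂f_i/∂x_j) dx_i ∧ dx_j.
  coefficient of dx ∧ dy: ∂f_2/∂x - ∂f_1/∂y = ∂(y*(-x - 3*y))/∂x - ∂(2*x)/∂y = -y
Assembling: d(omega) = (-y) dx ∧ dy.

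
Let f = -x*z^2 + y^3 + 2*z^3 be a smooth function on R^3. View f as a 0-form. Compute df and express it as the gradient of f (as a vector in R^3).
df = (-z^2) dx + (3*y^2) dy + (2*z*(-x + 3*z)) dz; grad f = (-z^2, 3*y^2, 2*z*(-x + 3*z))

For a 0-form f, d f = (∂f/∂x) dx + (∂f/∂y) dy + (∂f/∂z) dz. The components of the vector representation are exactly the entries of grad f in Cartesian coordinates:
  ∂f/∂x = -z^2
  ∂f/∂y = 3*y^2
  ∂f/∂z = 2*z*(-x + 3*z).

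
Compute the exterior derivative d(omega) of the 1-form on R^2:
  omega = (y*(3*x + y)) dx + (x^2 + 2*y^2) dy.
d(omega) = (-x - 2*y) dx ∧ dy

For a 1-form omega = sum_i f_i dx_i, the exterior derivative is
  d(omega) = sum_{i < j} (∂f_j/∂x_i - ∂f_i/∂x_j) dx_i ∧ dx_j.
  coefficient of dx ∧ dy: ∂f_2/∂x - ∂f_1/∂y = ∂(x^2 + 2*y^2)/∂x - ∂(y*(3*x + y))/∂y = -x - 2*y
Assembling: d(omega) = (-x - 2*y) dx ∧ dy.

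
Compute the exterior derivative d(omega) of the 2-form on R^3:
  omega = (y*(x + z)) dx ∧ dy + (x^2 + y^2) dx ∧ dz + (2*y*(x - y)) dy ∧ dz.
d(omega) = (y) dx ∧ dy ∧ dz

For a 2-form omega = sum_{i<j} g_{ij} dx_i ∧ dx_j, the exterior derivative is
  d(omega) = sum_{i<j} d(g_{ij}) ∧ dx_i ∧ dx_j = sum_{i<j, k} (∂g_{ij}/∂x_k) dx_k ∧ dx_i ∧ dx_j.
Expand each term, using dx_k ∧ dx_i ∧ dx_j = sgn(permutation) dx_{(a)} ∧ dx_{(b)} ∧ dx_{(c)} with (a < b < c) sorted:
  d(y*(x + z)) includes (∂/∂z)(y*(x + z)) dz = (y) dz, which multiplied by dx ∧ dy gives (y) dx ∧ dy ∧ dz
  d(x^2 + y^2) includes (∂/∂y)(x^2 + y^2) dy = (2*y) dy, which multiplied by dx ∧ dz gives (-2*y) dx ∧ dy ∧ dz
  d(2*y*(x - y)) includes (∂/∂x)(2*y*(x - y)) dx = (2*y) dx, which multiplied by dy ∧ dz gives (2*y) dx ∧ dy ∧ dz
Collecting like 3-forms: d(omega) = (y) dx ∧ dy ∧ dz.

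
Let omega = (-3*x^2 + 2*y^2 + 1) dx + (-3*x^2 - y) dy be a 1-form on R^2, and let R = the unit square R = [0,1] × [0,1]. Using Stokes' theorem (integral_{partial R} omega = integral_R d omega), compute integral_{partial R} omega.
integral_(partial R) omega = -5

Stokes: integral_partial_R omega = integral_R d omega with d omega = (∂Q/∂x - ∂P/∂y) dx ∧ dy.
  ∂Q/∂x = -6*x
  ∂P/∂y = 4*y
  integrand = ∂Q/∂x - ∂P/∂y = -6*x - 4*y.
Integrating over R: integral_0^1 integral_0^1 (-6*x - 4*y) dx dy = -5.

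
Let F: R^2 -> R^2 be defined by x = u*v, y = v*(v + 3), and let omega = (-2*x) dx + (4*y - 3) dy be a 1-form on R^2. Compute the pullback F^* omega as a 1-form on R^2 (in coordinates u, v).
F^* omega = (-2*u*v^2) du + (-2*u^2*v + 8*v^3 + 36*v^2 + 30*v - 9) dv

Using F^*(f dg) = (f ∘ F) d(g ∘ F), substitute each coordinate x_i by F_i(u, v) in f_i, and replace dx_i by d F_i = (∂F_i/∂u) du + (∂F_i/∂v) dv.
  For the x component: f_1(F) = -2*u*v; d F_1 = (v) du + (u) dv
  For the y component: f_2(F) = 4*v^2 + 12*v - 3; d F_2 = (0) du + (2*v + 3) dv
Combining and collecting du, dv coefficients:
  coeff of du: -2*u*v^2
  coeff of dv: -2*u^2*v + 8*v^3 + 36*v^2 + 30*v - 9
F^* omega = (-2*u*v^2) du + (-2*u^2*v + 8*v^3 + 36*v^2 + 30*v - 9) dv.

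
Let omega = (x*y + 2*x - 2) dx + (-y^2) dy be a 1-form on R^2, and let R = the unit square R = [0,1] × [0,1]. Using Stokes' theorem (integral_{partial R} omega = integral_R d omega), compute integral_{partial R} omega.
integral_(partial R) omega = -1/2

Stokes: integral_partial_R omega = integral_R d omega with d omega = (∂Q/∂x - ∂P/∂y) dx ∧ dy.
  ∂Q/∂x = 0
  ∂P/∂y = x
  integrand = ∂Q/∂x - ∂P/∂y = -x.
Integrating over R: integral_0^1 integral_0^1 (-x) dx dy = -1/2.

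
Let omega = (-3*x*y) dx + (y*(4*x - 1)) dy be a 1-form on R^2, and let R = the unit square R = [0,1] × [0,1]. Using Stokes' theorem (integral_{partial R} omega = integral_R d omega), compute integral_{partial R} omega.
integral_(partial R) omega = 7/2

Stokes: integral_partial_R omega = integral_R d omega with d omega = (∂Q/∂x - ∂P/∂y) dx ∧ dy.
  ∂Q/∂x = 4*y
  ∂P/∂y = -3*x
  integrand = ∂Q/∂x - ∂P/∂y = 3*x + 4*y.
Integrating over R: integral_0^1 integral_0^1 (3*x + 4*y) dx dy = 7/2.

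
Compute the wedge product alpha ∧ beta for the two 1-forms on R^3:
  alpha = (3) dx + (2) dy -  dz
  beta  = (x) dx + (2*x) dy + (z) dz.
alpha ∧ beta = (4*x) dx ∧ dy + (x + 3*z) dx ∧ dz + (2*x + 2*z) dy ∧ dz

Distribute the wedge, using dx_i ∧ dx_j = -dx_j ∧ dx_i and dx_i ∧ dx_i = 0. For each pair (i, j) with i < j, the coefficient of dx_i ∧ dx_j in alpha ∧ beta is (alpha_i * beta_j - alpha_j * beta_i). Collecting: alpha ∧ beta = (4*x) dx ∧ dy + (x + 3*z) dx ∧ dz + (2*x + 2*z) dy ∧ dz.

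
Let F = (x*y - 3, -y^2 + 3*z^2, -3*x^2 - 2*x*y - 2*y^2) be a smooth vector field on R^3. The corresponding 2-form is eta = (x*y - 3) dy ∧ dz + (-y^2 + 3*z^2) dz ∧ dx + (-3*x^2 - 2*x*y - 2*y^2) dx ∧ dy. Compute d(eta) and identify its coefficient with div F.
d(eta) = (-y) dx ∧ dy ∧ dz; div F = -y

For a 2-form in R^3 of the form above, applying d gives a 3-form with coefficient ∂P/∂x + ∂Q/∂y + ∂R/∂z:
  ∂P/∂x = y
  ∂Q/∂y = -2*y
  ∂R/∂z = 0
Sum = -y, which is exactly div F.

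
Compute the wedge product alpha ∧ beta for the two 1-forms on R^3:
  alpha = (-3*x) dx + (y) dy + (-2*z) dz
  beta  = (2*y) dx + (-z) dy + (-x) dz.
alpha ∧ beta = (3*x*z - 2*y^2) dx ∧ dy + (3*x^2 + 4*y*z) dx ∧ dz + (-x*y - 2*z^2) dy ∧ dz

Distribute the wedge, using dx_i ∧ dx_j = -dx_j ∧ dx_i and dx_i ∧ dx_i = 0. For each pair (i, j) with i < j, the coefficient of dx_i ∧ dx_j in alpha ∧ beta is (alpha_i * beta_j - alpha_j * beta_i). Collecting: alpha ∧ beta = (3*x*z - 2*y^2) dx ∧ dy + (3*x^2 + 4*y*z) dx ∧ dz + (-x*y - 2*z^2) dy ∧ dz.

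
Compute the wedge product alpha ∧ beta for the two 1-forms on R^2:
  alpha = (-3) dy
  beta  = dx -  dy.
alpha ∧ beta = (3) dx ∧ dy

Distribute the wedge, using dx_i ∧ dx_j = -dx_j ∧ dx_i and dx_i ∧ dx_i = 0. For each pair (i, j) with i < j, the coefficient of dx_i ∧ dx_j in alpha ∧ beta is (alpha_i * beta_j - alpha_j * beta_i). Collecting: alpha ∧ beta = (3) dx ∧ dy.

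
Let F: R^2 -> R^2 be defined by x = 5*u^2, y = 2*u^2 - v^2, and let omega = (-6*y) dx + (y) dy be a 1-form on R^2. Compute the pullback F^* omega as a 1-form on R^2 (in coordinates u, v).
F^* omega = (56*u*(-2*u^2 + v^2)) du + (2*v*(-2*u^2 + v^2)) dv

Using F^*(f dg) = (f ∘ F) d(g ∘ F), substitute each coordinate x_i by F_i(u, v) in f_i, and replace dx_i by d F_i = (∂F_i/∂u) du + (∂F_i/∂v) dv.
  For the x component: f_1(F) = -12*u^2 + 6*v^2; d F_1 = (10*u) du + (0) dv
  For the y component: f_2(F) = 2*u^2 - v^2; d F_2 = (4*u) du + (-2*v) dv
Combining and collecting du, dv coefficients:
  coeff of du: 56*u*(-2*u^2 + v^2)
  coeff of dv: 2*v*(-2*u^2 + v^2)
F^* omega = (56*u*(-2*u^2 + v^2)) du + (2*v*(-2*u^2 + v^2)) dv.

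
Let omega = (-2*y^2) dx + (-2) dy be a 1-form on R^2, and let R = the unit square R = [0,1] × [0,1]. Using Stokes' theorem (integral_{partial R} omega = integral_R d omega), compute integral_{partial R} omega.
integral_(partial R) omega = 2

Stokes: integral_partial_R omega = integral_R d omega with d omega = (∂Q/∂x - ∂P/∂y) dx ∧ dy.
  ∂Q/∂x = 0
  ∂P/∂y = -4*y
  integrand = ∂Q/∂x - ∂P/∂y = 4*y.
Integrating over R: integral_0^1 integral_0^1 (4*y) dx dy = 2.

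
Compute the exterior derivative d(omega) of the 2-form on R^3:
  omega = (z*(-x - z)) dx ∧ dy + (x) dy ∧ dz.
d(omega) = (-x - 2*z + 1) dx ∧ dy ∧ dz

For a 2-form omega = sum_{i<j} g_{ij} dx_i ∧ dx_j, the exterior derivative is
  d(omega) = sum_{i<j} d(g_{ij}) ∧ dx_i ∧ dx_j = sum_{i<j, k} (∂g_{ij}/∂x_k) dx_k ∧ dx_i ∧ dx_j.
Expand each term, using dx_k ∧ dx_i ∧ dx_j = sgn(permutation) dx_{(a)} ∧ dx_{(b)} ∧ dx_{(c)} with (a < b < c) sorted:
  d(z*(-x - z)) includes (∂/∂z)(z*(-x - z)) dz = (-x - 2*z) dz, which multiplied by dx ∧ dy gives (-x - 2*z) dx ∧ dy ∧ dz
  d(x) includes (∂/∂x)(x) dx = (1) dx, which multiplied by dy ∧ dz gives (1) dx ∧ dy ∧ dz
Collecting like 3-forms: d(omega) = (-x - 2*z + 1) dx ∧ dy ∧ dz.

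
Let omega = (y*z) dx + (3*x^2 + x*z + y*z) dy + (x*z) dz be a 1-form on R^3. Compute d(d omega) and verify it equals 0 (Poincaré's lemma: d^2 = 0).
d(d omega) = 0

Step 1: d omega = sum_{i<j} (∂f_j/∂x_i - ∂f_i/∂x_j) dx_i ∧ dx_j:
  coeff of dx ∧ dy: 6*x
  coeff of dx ∧ dz: -y + z
  coeff of dy ∧ dz: -x - y
Step 2: Apply d again to each 2-form coefficient. The only possible 3-form in R^3 is dx ∧ dy ∧ dz, with coefficient
  ∂(coeff of dy∧dz)/∂x - ∂(coeff of dx∧dz)/∂y + ∂(coeff of dx∧dy)/∂z
  = ∂/∂x (-x - y) - ∂/∂y (-y + z) + ∂/∂z (6*x).
Each of these terms simplifies to sums of mixed partials that cancel in pairs. The result is 0 (by equality of mixed partials for smooth functions — Schwarz / Clairaut).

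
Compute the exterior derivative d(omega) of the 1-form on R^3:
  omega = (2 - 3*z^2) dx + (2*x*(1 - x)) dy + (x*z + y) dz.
d(omega) = (2 - 4*x) dx ∧ dy + (7*z) dx ∧ dz + (1) dy ∧ dz

For a 1-form omega = sum_i f_i dx_i, the exterior derivative is
  d(omega) = sum_{i < j} (∂f_j/∂x_i - ∂f_i/∂x_j) dx_i ∧ dx_j.
  coefficient of dx ∧ dy: ∂f_2/∂x - ∂f_1/∂y = ∂(2*x*(1 - x))/∂x - ∂(2 - 3*z^2)/∂y = 2 - 4*x
  coefficient of dx ∧ dz: ∂f_3/∂x - ∂f_1/∂z = ∂(x*z + y)/∂x - ∂(2 - 3*z^2)/∂z = 7*z
  coefficient of dy ∧ dz: ∂f_3/∂y - ∂f_2/∂z = ∂(x*z + y)/∂y - ∂(2*x*(1 - x))/∂z = 1
Assembling: d(omega) = (2 - 4*x) dx ∧ dy + (7*z) dx ∧ dz + (1) dy ∧ dz.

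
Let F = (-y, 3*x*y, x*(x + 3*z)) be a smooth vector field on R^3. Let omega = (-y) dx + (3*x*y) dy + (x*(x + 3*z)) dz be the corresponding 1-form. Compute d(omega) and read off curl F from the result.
d(omega) = (0) dy ∧ dz + (-2*x - 3*z) dz ∧ dx + (3*y + 1) dx ∧ dy; curl F = (0, -2*x - 3*z, 3*y + 1)

d omega = sum_{i<j} (∂f_j/∂x_i - ∂f_i/∂x_j) dx_i ∧ dx_j. Under the identification (dy ∧ dz, dz ∧ dx, dx ∧ dy) ↔ (e_x, e_y, e_z), the coefficients are exactly the components of curl F. Compute:
  ∂R/∂y - ∂Q/∂z = (0) - (0) = 0
  ∂P/∂z - ∂R/∂x = (0) - (2*x + 3*z) = -2*x - 3*z
  ∂Q/∂x - ∂P/∂y = (3*y) - (-1) = 3*y + 1.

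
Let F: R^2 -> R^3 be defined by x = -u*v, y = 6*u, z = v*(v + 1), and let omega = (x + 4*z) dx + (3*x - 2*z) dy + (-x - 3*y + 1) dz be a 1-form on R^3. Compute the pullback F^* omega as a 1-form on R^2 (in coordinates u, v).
F^* omega = (v*(u*v - 18*u - 4*v^2 - 16*v - 12)) du + (u^2*v - 2*u*v^2 - 39*u*v - 18*u + 2*v + 1) dv

Using F^*(f dg) = (f ∘ F) d(g ∘ F), substitute each coordinate x_i by F_i(u, v) in f_i, and replace dx_i by d F_i = (∂F_i/∂u) du + (∂F_i/∂v) dv.
  For the x component: f_1(F) = v*(-u + 4*v + 4); d F_1 = (-v) du + (-u) dv
  For the y component: f_2(F) = v*(-3*u - 2*v - 2); d F_2 = (6) du + (0) dv
  For the z component: f_3(F) = u*v - 18*u + 1; d F_3 = (0) du + (2*v + 1) dv
Combining and collecting du, dv coefficients:
  coeff of du: v*(u*v - 18*u - 4*v^2 - 16*v - 12)
  coeff of dv: u^2*v - 2*u*v^2 - 39*u*v - 18*u + 2*v + 1
F^* omega = (v*(u*v - 18*u - 4*v^2 - 16*v - 12)) du + (u^2*v - 2*u*v^2 - 39*u*v - 18*u + 2*v + 1) dv.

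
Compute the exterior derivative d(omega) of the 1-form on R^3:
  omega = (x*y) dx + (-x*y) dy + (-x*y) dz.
d(omega) = (-x - y) dx ∧ dy + (-y) dx ∧ dz + (-x) dy ∧ dz

For a 1-form omega = sum_i f_i dx_i, the exterior derivative is
  d(omega) = sum_{i < j} (∂f_j/∂x_i - ∂f_i/∂x_j) dx_i ∧ dx_j.
  coefficient of dx ∧ dy: ∂f_2/∂x - ∂f_1/∂y = ∂(-x*y)/∂x - ∂(x*y)/∂y = -x - y
  coefficient of dx ∧ dz: ∂f_3/∂x - ∂f_1/∂z = ∂(-x*y)/∂x - ∂(x*y)/∂z = -y
  coefficient of dy ∧ dz: ∂f_3/∂y - ∂f_2/∂z = ∂(-x*y)/∂y - ∂(-x*y)/∂z = -x
Assembling: d(omega) = (-x - y) dx ∧ dy + (-y) dx ∧ dz + (-x) dy ∧ dz.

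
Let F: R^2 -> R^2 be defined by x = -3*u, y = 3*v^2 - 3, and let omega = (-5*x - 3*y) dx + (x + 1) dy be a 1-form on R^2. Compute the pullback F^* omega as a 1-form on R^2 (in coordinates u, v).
F^* omega = (-45*u + 27*v^2 - 27) du + (6*v*(1 - 3*u)) dv

Using F^*(f dg) = (f ∘ F) d(g ∘ F), substitute each coordinate x_i by F_i(u, v) in f_i, and replace dx_i by d F_i = (∂F_i/∂u) du + (∂F_i/∂v) dv.
  For the x component: f_1(F) = 15*u - 9*v^2 + 9; d F_1 = (-3) du + (0) dv
  For the y component: f_2(F) = 1 - 3*u; d F_2 = (0) du + (6*v) dv
Combining and collecting du, dv coefficients:
  coeff of du: -45*u + 27*v^2 - 27
  coeff of dv: 6*v*(1 - 3*u)
F^* omega = (-45*u + 27*v^2 - 27) du + (6*v*(1 - 3*u)) dv.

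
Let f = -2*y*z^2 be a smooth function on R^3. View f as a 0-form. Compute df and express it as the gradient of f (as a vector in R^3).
df = (0) dx + (-2*z^2) dy + (-4*y*z) dz; grad f = (0, -2*z^2, -4*y*z)

For a 0-form f, d f = (∂f/∂x) dx + (∂f/∂y) dy + (∂f/∂z) dz. The components of the vector representation are exactly the entries of grad f in Cartesian coordinates:
  ∂f/∂x = 0
  ∂f/∂y = -2*z^2
  ∂f/∂z = -4*y*z.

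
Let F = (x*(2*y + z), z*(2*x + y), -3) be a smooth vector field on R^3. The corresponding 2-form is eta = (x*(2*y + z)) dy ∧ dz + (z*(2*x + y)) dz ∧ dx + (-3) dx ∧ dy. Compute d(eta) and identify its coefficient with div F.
d(eta) = (2*y + 2*z) dx ∧ dy ∧ dz; div F = 2*y + 2*z

For a 2-form in R^3 of the form above, applying d gives a 3-form with coefficient ∂P/∂x + ∂Q/∂y + ∂R/∂z:
  ∂P/∂x = 2*y + z
  ∂Q/∂y = z
  ∂R/∂z = 0
Sum = 2*y + 2*z, which is exactly div F.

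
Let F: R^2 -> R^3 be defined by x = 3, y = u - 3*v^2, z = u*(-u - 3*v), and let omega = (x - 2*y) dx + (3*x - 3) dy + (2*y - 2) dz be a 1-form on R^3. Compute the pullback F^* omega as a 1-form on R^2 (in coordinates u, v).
F^* omega = (-4*u^2 + 12*u*v^2 - 6*u*v + 4*u + 18*v^3 + 6*v + 6) du + (-6*u^2 + 18*u*v^2 + 6*u - 36*v) dv

Using F^*(f dg) = (f ∘ F) d(g ∘ F), substitute each coordinate x_i by F_i(u, v) in f_i, and replace dx_i by d F_i = (∂F_i/∂u) du + (∂F_i/∂v) dv.
  For the x component: f_1(F) = -2*u + 6*v^2 + 3; d F_1 = (0) du + (0) dv
  For the y component: f_2(F) = 6; d F_2 = (1) du + (-6*v) dv
  For the z component: f_3(F) = 2*u - 6*v^2 - 2; d F_3 = (-2*u - 3*v) du + (-3*u) dv
Combining and collecting du, dv coefficients:
  coeff of du: -4*u^2 + 12*u*v^2 - 6*u*v + 4*u + 18*v^3 + 6*v + 6
  coeff of dv: -6*u^2 + 18*u*v^2 + 6*u - 36*v
F^* omega = (-4*u^2 + 12*u*v^2 - 6*u*v + 4*u + 18*v^3 + 6*v + 6) du + (-6*u^2 + 18*u*v^2 + 6*u - 36*v) dv.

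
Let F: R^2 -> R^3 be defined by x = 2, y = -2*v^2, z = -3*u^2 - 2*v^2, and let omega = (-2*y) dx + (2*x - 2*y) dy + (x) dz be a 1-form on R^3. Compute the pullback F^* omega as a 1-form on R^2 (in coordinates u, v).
F^* omega = (-12*u) du + (-16*v^3 - 24*v) dv

Using F^*(f dg) = (f ∘ F) d(g ∘ F), substitute each coordinate x_i by F_i(u, v) in f_i, and replace dx_i by d F_i = (∂F_i/∂u) du + (∂F_i/∂v) dv.
  For the x component: f_1(F) = 4*v^2; d F_1 = (0) du + (0) dv
  For the y component: f_2(F) = 4*v^2 + 4; d F_2 = (0) du + (-4*v) dv
  For the z component: f_3(F) = 2; d F_3 = (-6*u) du + (-4*v) dv
Combining and collecting du, dv coefficients:
  coeff of du: -12*u
  coeff of dv: -16*v^3 - 24*v
F^* omega = (-12*u) du + (-16*v^3 - 24*v) dv.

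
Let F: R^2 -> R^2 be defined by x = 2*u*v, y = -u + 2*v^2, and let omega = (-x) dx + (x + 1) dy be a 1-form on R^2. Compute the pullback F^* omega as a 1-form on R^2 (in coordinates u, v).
F^* omega = (-4*u*v^2 - 2*u*v - 1) du + (4*v*(-u^2 + 2*u*v + 1)) dv

Using F^*(f dg) = (f ∘ F) d(g ∘ F), substitute each coordinate x_i by F_i(u, v) in f_i, and replace dx_i by d F_i = (∂F_i/∂u) du + (∂F_i/∂v) dv.
  For the x component: f_1(F) = -2*u*v; d F_1 = (2*v) du + (2*u) dv
  For the y component: f_2(F) = 2*u*v + 1; d F_2 = (-1) du + (4*v) dv
Combining and collecting du, dv coefficients:
  coeff of du: -4*u*v^2 - 2*u*v - 1
  coeff of dv: 4*v*(-u^2 + 2*u*v + 1)
F^* omega = (-4*u*v^2 - 2*u*v - 1) du + (4*v*(-u^2 + 2*u*v + 1)) dv.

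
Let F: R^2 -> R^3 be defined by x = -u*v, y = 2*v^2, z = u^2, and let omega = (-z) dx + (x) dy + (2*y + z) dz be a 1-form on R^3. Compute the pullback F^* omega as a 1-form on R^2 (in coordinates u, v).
F^* omega = (u*(2*u^2 + u*v + 8*v^2)) du + (u*(u^2 - 4*v^2)) dv

Using F^*(f dg) = (f ∘ F) d(g ∘ F), substitute each coordinate x_i by F_i(u, v) in f_i, and replace dx_i by d F_i = (∂F_i/∂u) du + (∂F_i/∂v) dv.
  For the x component: f_1(F) = -u^2; d F_1 = (-v) du + (-u) dv
  For the y component: f_2(F) = -u*v; d F_2 = (0) du + (4*v) dv
  For the z component: f_3(F) = u^2 + 4*v^2; d F_3 = (2*u) du + (0) dv
Combining and collecting du, dv coefficients:
  coeff of du: u*(2*u^2 + u*v + 8*v^2)
  coeff of dv: u*(u^2 - 4*v^2)
F^* omega = (u*(2*u^2 + u*v + 8*v^2)) du + (u*(u^2 - 4*v^2)) dv.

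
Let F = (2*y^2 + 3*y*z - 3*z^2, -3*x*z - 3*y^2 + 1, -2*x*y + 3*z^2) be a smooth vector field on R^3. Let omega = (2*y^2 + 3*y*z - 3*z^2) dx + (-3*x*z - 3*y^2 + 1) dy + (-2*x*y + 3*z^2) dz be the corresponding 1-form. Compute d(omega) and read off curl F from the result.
d(omega) = (x) dy ∧ dz + (5*y - 6*z) dz ∧ dx + (-4*y - 6*z) dx ∧ dy; curl F = (x, 5*y - 6*z, -4*y - 6*z)

d omega = sum_{i<j} (∂f_j/∂x_i - ∂f_i/∂x_j) dx_i ∧ dx_j. Under the identification (dy ∧ dz, dz ∧ dx, dx ∧ dy) ↔ (e_x, e_y, e_z), the coefficients are exactly the components of curl F. Compute:
  ∂R/∂y - ∂Q/∂z = (-2*x) - (-3*x) = x
  ∂P/∂z - ∂R/∂x = (3*y - 6*z) - (-2*y) = 5*y - 6*z
  ∂Q/∂x - ∂P/∂y = (-3*z) - (4*y + 3*z) = -4*y - 6*z.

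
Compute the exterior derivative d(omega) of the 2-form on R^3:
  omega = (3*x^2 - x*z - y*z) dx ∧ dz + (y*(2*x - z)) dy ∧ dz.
d(omega) = (2*y + z) dx ∧ dy ∧ dz

For a 2-form omega = sum_{i<j} g_{ij} dx_i ∧ dx_j, the exterior derivative is
  d(omega) = sum_{i<j} d(g_{ij}) ∧ dx_i ∧ dx_j = sum_{i<j, k} (∂g_{ij}/∂x_k) dx_k ∧ dx_i ∧ dx_j.
Expand each term, using dx_k ∧ dx_i ∧ dx_j = sgn(permutation) dx_{(a)} ∧ dx_{(b)} ∧ dx_{(c)} with (a < b < c) sorted:
  d(3*x^2 - x*z - y*z) includes (∂/∂y)(3*x^2 - x*z - y*z) dy = (-z) dy, which multiplied by dx ∧ dz gives (z) dx ∧ dy ∧ dz
  d(y*(2*x - z)) includes (∂/∂x)(y*(2*x - z)) dx = (2*y) dx, which multiplied by dy ∧ dz gives (2*y) dx ∧ dy ∧ dz
Collecting like 3-forms: d(omega) = (2*y + z) dx ∧ dy ∧ dz.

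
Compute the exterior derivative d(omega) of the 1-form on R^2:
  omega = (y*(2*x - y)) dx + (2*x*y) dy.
d(omega) = (-2*x + 4*y) dx ∧ dy

For a 1-form omega = sum_i f_i dx_i, the exterior derivative is
  d(omega) = sum_{i < j} (∂f_j/∂x_i - ∂f_i/∂x_j) dx_i ∧ dx_j.
  coefficient of dx ∧ dy: ∂f_2/∂x - ∂f_1/∂y = ∂(2*x*y)/∂x - ∂(y*(2*x - y))/∂y = -2*x + 4*y
Assembling: d(omega) = (-2*x + 4*y) dx ∧ dy.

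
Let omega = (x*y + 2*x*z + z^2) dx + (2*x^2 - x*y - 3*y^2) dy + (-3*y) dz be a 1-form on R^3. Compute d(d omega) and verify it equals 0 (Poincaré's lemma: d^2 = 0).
d(d omega) = 0

Step 1: d omega = sum_{i<j} (∂f_j/∂x_i - ∂f_i/∂x_j) dx_i ∧ dx_j:
  coeff of dx ∧ dy: 3*x - y
  coeff of dx ∧ dz: -2*x - 2*z
  coeff of dy ∧ dz: -3
Step 2: Apply d again to each 2-form coefficient. The only possible 3-form in R^3 is dx ∧ dy ∧ dz, with coefficient
  ∂(coeff of dy∧dz)/∂x - ∂(coeff of dx∧dz)/∂y + ∂(coeff of dx∧dy)/∂z
  = ∂/∂x (-3) - ∂/∂y (-2*x - 2*z) + ∂/∂z (3*x - y).
Each of these terms simplifies to sums of mixed partials that cancel in pairs. The result is 0 (by equality of mixed partials for smooth functions — Schwarz / Clairaut).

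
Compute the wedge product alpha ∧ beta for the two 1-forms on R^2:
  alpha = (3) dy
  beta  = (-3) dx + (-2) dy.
alpha ∧ beta = (9) dx ∧ dy

Distribute the wedge, using dx_i ∧ dx_j = -dx_j ∧ dx_i and dx_i ∧ dx_i = 0. For each pair (i, j) with i < j, the coefficient of dx_i ∧ dx_j in alpha ∧ beta is (alpha_i * beta_j - alpha_j * beta_i). Collecting: alpha ∧ beta = (9) dx ∧ dy.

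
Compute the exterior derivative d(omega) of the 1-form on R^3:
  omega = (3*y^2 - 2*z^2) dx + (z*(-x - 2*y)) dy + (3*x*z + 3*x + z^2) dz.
d(omega) = (-6*y - z) dx ∧ dy + (7*z + 3) dx ∧ dz + (x + 2*y) dy ∧ dz

For a 1-form omega = sum_i f_i dx_i, the exterior derivative is
  d(omega) = sum_{i < j} (∂f_j/∂x_i - ∂f_i/∂x_j) dx_i ∧ dx_j.
  coefficient of dx ∧ dy: ∂f_2/∂x - ∂f_1/∂y = ∂(z*(-x - 2*y))/∂x - ∂(3*y^2 - 2*z^2)/∂y = -6*y - z
  coefficient of dx ∧ dz: ∂f_3/∂x - ∂f_1/∂z = ∂(3*x*z + 3*x + z^2)/∂x - ∂(3*y^2 - 2*z^2)/∂z = 7*z + 3
  coefficient of dy ∧ dz: ∂f_3/∂y - ∂f_2/∂z = ∂(3*x*z + 3*x + z^2)/∂y - ∂(z*(-x - 2*y))/∂z = x + 2*y
Assembling: d(omega) = (-6*y - z) dx ∧ dy + (7*z + 3) dx ∧ dz + (x + 2*y) dy ∧ dz.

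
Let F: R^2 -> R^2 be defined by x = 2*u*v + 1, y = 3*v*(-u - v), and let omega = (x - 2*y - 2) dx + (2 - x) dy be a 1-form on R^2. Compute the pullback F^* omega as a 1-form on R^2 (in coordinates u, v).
F^* omega = (v*(22*u*v + 12*v^2 - 5)) du + (22*u^2*v + 24*u*v^2 - 5*u - 6*v) dv

Using F^*(f dg) = (f ∘ F) d(g ∘ F), substitute each coordinate x_i by F_i(u, v) in f_i, and replace dx_i by d F_i = (∂F_i/∂u) du + (∂F_i/∂v) dv.
  For the x component: f_1(F) = 8*u*v + 6*v^2 - 1; d F_1 = (2*v) du + (2*u) dv
  For the y component: f_2(F) = -2*u*v + 1; d F_2 = (-3*v) du + (-3*u - 6*v) dv
Combining and collecting du, dv coefficients:
  coeff of du: v*(22*u*v + 12*v^2 - 5)
  coeff of dv: 22*u^2*v + 24*u*v^2 - 5*u - 6*v
F^* omega = (v*(22*u*v + 12*v^2 - 5)) du + (22*u^2*v + 24*u*v^2 - 5*u - 6*v) dv.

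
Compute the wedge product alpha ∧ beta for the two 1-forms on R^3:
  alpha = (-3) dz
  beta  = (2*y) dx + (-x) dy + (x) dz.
alpha ∧ beta = (6*y) dx ∧ dz + (-3*x) dy ∧ dz

Distribute the wedge, using dx_i ∧ dx_j = -dx_j ∧ dx_i and dx_i ∧ dx_i = 0. For each pair (i, j) with i < j, the coefficient of dx_i ∧ dx_j in alpha ∧ beta is (alpha_i * beta_j - alpha_j * beta_i). Collecting: alpha ∧ beta = (6*y) dx ∧ dz + (-3*x) dy ∧ dz.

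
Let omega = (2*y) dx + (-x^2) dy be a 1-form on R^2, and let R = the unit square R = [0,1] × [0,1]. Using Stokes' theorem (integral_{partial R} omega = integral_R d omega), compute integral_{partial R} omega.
integral_(partial R) omega = -3

Stokes: integral_partial_R omega = integral_R d omega with d omega = (∂Q/∂x - ∂P/∂y) dx ∧ dy.
  ∂Q/∂x = -2*x
  ∂P/∂y = 2
  integrand = ∂Q/∂x - ∂P/∂y = -2*x - 2.
Integrating over R: integral_0^1 integral_0^1 (-2*x - 2) dx dy = -3.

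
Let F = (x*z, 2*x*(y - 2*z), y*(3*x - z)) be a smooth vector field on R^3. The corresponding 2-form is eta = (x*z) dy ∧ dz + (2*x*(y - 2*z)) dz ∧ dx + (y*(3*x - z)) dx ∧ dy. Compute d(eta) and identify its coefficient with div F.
d(eta) = (2*x - y + z) dx ∧ dy ∧ dz; div F = 2*x - y + z

For a 2-form in R^3 of the form above, applying d gives a 3-form with coefficient ∂P/∂x + ∂Q/∂y + ∂R/∂z:
  ∂P/∂x = z
  ∂Q/∂y = 2*x
  ∂R/∂z = -y
Sum = 2*x - y + z, which is exactly div F.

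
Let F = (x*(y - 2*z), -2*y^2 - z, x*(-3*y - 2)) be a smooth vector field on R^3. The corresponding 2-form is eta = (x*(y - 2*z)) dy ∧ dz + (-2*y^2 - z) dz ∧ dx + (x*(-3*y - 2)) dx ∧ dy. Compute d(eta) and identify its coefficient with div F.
d(eta) = (-3*y - 2*z) dx ∧ dy ∧ dz; div F = -3*y - 2*z

For a 2-form in R^3 of the form above, applying d gives a 3-form with coefficient ∂P/∂x + ∂Q/∂y + ∂R/∂z:
  ∂P/∂x = y - 2*z
  ∂Q/∂y = -4*y
  ∂R/∂z = 0
Sum = -3*y - 2*z, which is exactly div F.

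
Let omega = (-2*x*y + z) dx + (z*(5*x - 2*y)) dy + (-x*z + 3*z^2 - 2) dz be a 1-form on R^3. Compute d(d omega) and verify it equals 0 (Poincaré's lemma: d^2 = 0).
d(d omega) = 0

Step 1: d omega = sum_{i<j} (∂f_j/∂x_i - ∂f_i/∂x_j) dx_i ∧ dx_j:
  coeff of dx ∧ dy: 2*x + 5*z
  coeff of dx ∧ dz: -z - 1
  coeff of dy ∧ dz: -5*x + 2*y
Step 2: Apply d again to each 2-form coefficient. The only possible 3-form in R^3 is dx ∧ dy ∧ dz, with coefficient
  ∂(coeff of dy∧dz)/∂x - ∂(coeff of dx∧dz)/∂y + ∂(coeff of dx∧dy)/∂z
  = ∂/∂x (-5*x + 2*y) - ∂/∂y (-z - 1) + ∂/∂z (2*x + 5*z).
Each of these terms simplifies to sums of mixed partials that cancel in pairs. The result is 0 (by equality of mixed partials for smooth functions — Schwarz / Clairaut).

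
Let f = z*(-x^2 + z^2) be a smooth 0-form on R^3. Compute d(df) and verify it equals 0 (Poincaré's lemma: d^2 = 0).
d(df) = 0

Step 1: df = sum_i (∂f/∂x_i) dx_i = (-2*x*z) dx + (0) dy + (-x^2 + 3*z^2) dz.
Step 2: Apply d again. Using the 1-form formula, the coefficient of dx ∧ dy in d(df) is ∂^2 f/∂x ∂y - ∂^2 f/∂y ∂x = (0) - (0) = 0 (equality of mixed partials for smooth f).
Similarly for dx ∧ dz and dy ∧ dz — all coefficients vanish. So d(df) = 0.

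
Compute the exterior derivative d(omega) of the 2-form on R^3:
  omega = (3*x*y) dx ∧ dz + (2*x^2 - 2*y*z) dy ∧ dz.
d(omega) = (x) dx ∧ dy ∧ dz

For a 2-form omega = sum_{i<j} g_{ij} dx_i ∧ dx_j, the exterior derivative is
  d(omega) = sum_{i<j} d(g_{ij}) ∧ dx_i ∧ dx_j = sum_{i<j, k} (∂g_{ij}/∂x_k) dx_k ∧ dx_i ∧ dx_j.
Expand each term, using dx_k ∧ dx_i ∧ dx_j = sgn(permutation) dx_{(a)} ∧ dx_{(b)} ∧ dx_{(c)} with (a < b < c) sorted:
  d(3*x*y) includes (∂/∂y)(3*x*y) dy = (3*x) dy, which multiplied by dx ∧ dz gives (-3*x) dx ∧ dy ∧ dz
  d(2*x^2 - 2*y*z) includes (∂/∂x)(2*x^2 - 2*y*z) dx = (4*x) dx, which multiplied by dy ∧ dz gives (4*x) dx ∧ dy ∧ dz
Collecting like 3-forms: d(omega) = (x) dx ∧ dy ∧ dz.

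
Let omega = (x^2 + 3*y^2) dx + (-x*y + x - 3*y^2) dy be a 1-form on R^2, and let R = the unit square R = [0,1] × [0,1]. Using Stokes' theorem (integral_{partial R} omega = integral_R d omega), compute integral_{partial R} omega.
integral_(partial R) omega = -5/2

Stokes: integral_partial_R omega = integral_R d omega with d omega = (∂Q/∂x - ∂P/∂y) dx ∧ dy.
  ∂Q/∂x = 1 - y
  ∂P/∂y = 6*y
  integrand = ∂Q/∂x - ∂P/∂y = 1 - 7*y.
Integrating over R: integral_0^1 integral_0^1 (1 - 7*y) dx dy = -5/2.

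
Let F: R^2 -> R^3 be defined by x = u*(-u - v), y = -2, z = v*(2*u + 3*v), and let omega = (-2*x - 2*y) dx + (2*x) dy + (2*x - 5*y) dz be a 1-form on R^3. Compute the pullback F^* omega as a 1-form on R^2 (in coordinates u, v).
F^* omega = (-4*u^3 - 10*u^2*v - 6*u*v^2 - 8*u + 16*v) du + (-6*u^3 - 18*u^2*v - 12*u*v^2 + 16*u + 60*v) dv

Using F^*(f dg) = (f ∘ F) d(g ∘ F), substitute each coordinate x_i by F_i(u, v) in f_i, and replace dx_i by d F_i = (∂F_i/∂u) du + (∂F_i/∂v) dv.
  For the x component: f_1(F) = 2*u^2 + 2*u*v + 4; d F_1 = (-2*u - v) du + (-u) dv
  For the y component: f_2(F) = 2*u*(-u - v); d F_2 = (0) du + (0) dv
  For the z component: f_3(F) = -2*u^2 - 2*u*v + 10; d F_3 = (2*v) du + (2*u + 6*v) dv
Combining and collecting du, dv coefficients:
  coeff of du: -4*u^3 - 10*u^2*v - 6*u*v^2 - 8*u + 16*v
  coeff of dv: -6*u^3 - 18*u^2*v - 12*u*v^2 + 16*u + 60*v
F^* omega = (-4*u^3 - 10*u^2*v - 6*u*v^2 - 8*u + 16*v) du + (-6*u^3 - 18*u^2*v - 12*u*v^2 + 16*u + 60*v) dv.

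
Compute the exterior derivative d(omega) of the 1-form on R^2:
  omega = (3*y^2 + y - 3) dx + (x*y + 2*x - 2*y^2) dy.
d(omega) = (1 - 5*y) dx ∧ dy

For a 1-form omega = sum_i f_i dx_i, the exterior derivative is
  d(omega) = sum_{i < j} (∂f_j/∂x_i - ∂f_i/∂x_j) dx_i ∧ dx_j.
  coefficient of dx ∧ dy: ∂f_2/∂x - ∂f_1/∂y = ∂(x*y + 2*x - 2*y^2)/∂x - ∂(3*y^2 + y - 3)/∂y = 1 - 5*y
Assembling: d(omega) = (1 - 5*y) dx ∧ dy.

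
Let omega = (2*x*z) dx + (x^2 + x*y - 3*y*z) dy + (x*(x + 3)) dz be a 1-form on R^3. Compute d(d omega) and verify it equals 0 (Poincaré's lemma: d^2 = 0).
d(d omega) = 0

Step 1: d omega = sum_{i<j} (∂f_j/∂x_i - ∂f_i/∂x_j) dx_i ∧ dx_j:
  coeff of dx ∧ dy: 2*x + y
  coeff of dx ∧ dz: 3
  coeff of dy ∧ dz: 3*y
Step 2: Apply d again to each 2-form coefficient. The only possible 3-form in R^3 is dx ∧ dy ∧ dz, with coefficient
  ∂(coeff of dy∧dz)/∂x - ∂(coeff of dx∧dz)/∂y + ∂(coeff of dx∧dy)/∂z
  = ∂/∂x (3*y) - ∂/∂y (3) + ∂/∂z (2*x + y).
Each of these terms simplifies to sums of mixed partials that cancel in pairs. The result is 0 (by equality of mixed partials for smooth functions — Schwarz / Clairaut).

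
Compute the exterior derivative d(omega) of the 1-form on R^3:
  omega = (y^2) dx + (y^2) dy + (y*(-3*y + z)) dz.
d(omega) = (-2*y) dx ∧ dy + (-6*y + z) dy ∧ dz

For a 1-form omega = sum_i f_i dx_i, the exterior derivative is
  d(omega) = sum_{i < j} (∂f_j/∂x_i - ∂f_i/∂x_j) dx_i ∧ dx_j.
  coefficient of dx ∧ dy: ∂f_2/∂x - ∂f_1/∂y = ∂(y^2)/∂x - ∂(y^2)/∂y = -2*y
  coefficient of dy ∧ dz: ∂f_3/∂y - ∂f_2/∂z = ∂(y*(-3*y + z))/∂y - ∂(y^2)/∂z = -6*y + z
Assembling: d(omega) = (-2*y) dx ∧ dy + (-6*y + z) dy ∧ dz.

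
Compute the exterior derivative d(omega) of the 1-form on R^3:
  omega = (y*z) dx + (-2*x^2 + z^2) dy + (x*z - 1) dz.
d(omega) = (-4*x - z) dx ∧ dy + (-y + z) dx ∧ dz + (-2*z) dy ∧ dz

For a 1-form omega = sum_i f_i dx_i, the exterior derivative is
  d(omega) = sum_{i < j} (∂f_j/∂x_i - ∂f_i/∂x_j) dx_i ∧ dx_j.
  coefficient of dx ∧ dy: ∂f_2/∂x - ∂f_1/∂y = ∂(-2*x^2 + z^2)/∂x - ∂(y*z)/∂y = -4*x - z
  coefficient of dx ∧ dz: ∂f_3/∂x - ∂f_1/∂z = ∂(x*z - 1)/∂x - ∂(y*z)/∂z = -y + z
  coefficient of dy ∧ dz: ∂f_3/∂y - ∂f_2/∂z = ∂(x*z - 1)/∂y - ∂(-2*x^2 + z^2)/∂z = -2*z
Assembling: d(omega) = (-4*x - z) dx ∧ dy + (-y + z) dx ∧ dz + (-2*z) dy ∧ dz.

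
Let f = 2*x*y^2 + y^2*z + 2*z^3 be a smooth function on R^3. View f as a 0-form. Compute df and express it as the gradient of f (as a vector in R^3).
df = (2*y^2) dx + (2*y*(2*x + z)) dy + (y^2 + 6*z^2) dz; grad f = (2*y^2, 2*y*(2*x + z), y^2 + 6*z^2)

For a 0-form f, d f = (∂f/∂x) dx + (∂f/∂y) dy + (∂f/∂z) dz. The components of the vector representation are exactly the entries of grad f in Cartesian coordinates:
  ∂f/∂x = 2*y^2
  ∂f/∂y = 2*y*(2*x + z)
  ∂f/∂z = y^2 + 6*z^2.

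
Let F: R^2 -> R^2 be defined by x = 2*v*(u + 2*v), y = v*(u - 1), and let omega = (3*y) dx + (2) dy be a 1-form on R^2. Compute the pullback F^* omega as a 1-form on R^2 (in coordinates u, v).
F^* omega = (2*v*(3*u*v - 3*v + 1)) du + (6*u^2*v + 24*u*v^2 - 6*u*v + 2*u - 24*v^2 - 2) dv

Using F^*(f dg) = (f ∘ F) d(g ∘ F), substitute each coordinate x_i by F_i(u, v) in f_i, and replace dx_i by d F_i = (∂F_i/∂u) du + (∂F_i/∂v) dv.
  For the x component: f_1(F) = 3*v*(u - 1); d F_1 = (2*v) du + (2*u + 8*v) dv
  For the y component: f_2(F) = 2; d F_2 = (v) du + (u - 1) dv
Combining and collecting du, dv coefficients:
  coeff of du: 2*v*(3*u*v - 3*v + 1)
  coeff of dv: 6*u^2*v + 24*u*v^2 - 6*u*v + 2*u - 24*v^2 - 2
F^* omega = (2*v*(3*u*v - 3*v + 1)) du + (6*u^2*v + 24*u*v^2 - 6*u*v + 2*u - 24*v^2 - 2) dv.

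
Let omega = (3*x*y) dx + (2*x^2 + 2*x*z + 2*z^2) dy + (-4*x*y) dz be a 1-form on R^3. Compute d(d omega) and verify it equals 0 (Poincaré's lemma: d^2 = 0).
d(d omega) = 0

Step 1: d omega = sum_{i<j} (∂f_j/∂x_i - ∂f_i/∂x_j) dx_i ∧ dx_j:
  coeff of dx ∧ dy: x + 2*z
  coeff of dx ∧ dz: -4*y
  coeff of dy ∧ dz: -6*x - 4*z
Step 2: Apply d again to each 2-form coefficient. The only possible 3-form in R^3 is dx ∧ dy ∧ dz, with coefficient
  ∂(coeff of dy∧dz)/∂x - ∂(coeff of dx∧dz)/∂y + ∂(coeff of dx∧dy)/∂z
  = ∂/∂x (-6*x - 4*z) - ∂/∂y (-4*y) + ∂/∂z (x + 2*z).
Each of these terms simplifies to sums of mixed partials that cancel in pairs. The result is 0 (by equality of mixed partials for smooth functions — Schwarz / Clairaut).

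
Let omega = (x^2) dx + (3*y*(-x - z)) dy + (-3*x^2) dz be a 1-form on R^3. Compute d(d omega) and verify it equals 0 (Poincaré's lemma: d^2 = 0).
d(d omega) = 0

Step 1: d omega = sum_{i<j} (∂f_j/∂x_i - ∂f_i/∂x_j) dx_i ∧ dx_j:
  coeff of dx ∧ dy: -3*y
  coeff of dx ∧ dz: -6*x
  coeff of dy ∧ dz: 3*y
Step 2: Apply d again to each 2-form coefficient. The only possible 3-form in R^3 is dx ∧ dy ∧ dz, with coefficient
  ∂(coeff of dy∧dz)/∂x - ∂(coeff of dx∧dz)/∂y + ∂(coeff of dx∧dy)/∂z
  = ∂/∂x (3*y) - ∂/∂y (-6*x) + ∂/∂z (-3*y).
Each of these terms simplifies to sums of mixed partials that cancel in pairs. The result is 0 (by equality of mixed partials for smooth functions — Schwarz / Clairaut).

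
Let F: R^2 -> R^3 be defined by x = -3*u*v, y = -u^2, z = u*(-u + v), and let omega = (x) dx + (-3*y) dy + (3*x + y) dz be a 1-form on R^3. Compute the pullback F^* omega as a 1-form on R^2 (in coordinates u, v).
F^* omega = (u^2*(-4*u + 17*v)) du + (-u^3) dv

Using F^*(f dg) = (f ∘ F) d(g ∘ F), substitute each coordinate x_i by F_i(u, v) in f_i, and replace dx_i by d F_i = (∂F_i/∂u) du + (∂F_i/∂v) dv.
  For the x component: f_1(F) = -3*u*v; d F_1 = (-3*v) du + (-3*u) dv
  For the y component: f_2(F) = 3*u^2; d F_2 = (-2*u) du + (0) dv
  For the z component: f_3(F) = u*(-u - 9*v); d F_3 = (-2*u + v) du + (u) dv
Combining and collecting du, dv coefficients:
  coeff of du: u^2*(-4*u + 17*v)
  coeff of dv: -u^3
F^* omega = (u^2*(-4*u + 17*v)) du + (-u^3) dv.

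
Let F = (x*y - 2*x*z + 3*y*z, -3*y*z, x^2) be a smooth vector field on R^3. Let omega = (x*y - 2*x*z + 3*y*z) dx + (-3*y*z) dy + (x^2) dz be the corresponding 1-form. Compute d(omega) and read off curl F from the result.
d(omega) = (3*y) dy ∧ dz + (-4*x + 3*y) dz ∧ dx + (-x - 3*z) dx ∧ dy; curl F = (3*y, -4*x + 3*y, -x - 3*z)

d omega = sum_{i<j} (∂f_j/∂x_i - ∂f_i/∂x_j) dx_i ∧ dx_j. Under the identification (dy ∧ dz, dz ∧ dx, dx ∧ dy) ↔ (e_x, e_y, e_z), the coefficients are exactly the components of curl F. Compute:
  ∂R/∂y - ∂Q/∂z = (0) - (-3*y) = 3*y
  ∂P/∂z - ∂R/∂x = (-2*x + 3*y) - (2*x) = -4*x + 3*y
  ∂Q/∂x - ∂P/∂y = (0) - (x + 3*z) = -x - 3*z.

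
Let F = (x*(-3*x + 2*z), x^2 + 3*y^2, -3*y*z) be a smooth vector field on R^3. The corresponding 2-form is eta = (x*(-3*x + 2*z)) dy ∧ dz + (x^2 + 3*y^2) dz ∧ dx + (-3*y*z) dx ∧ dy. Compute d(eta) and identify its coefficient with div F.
d(eta) = (-6*x + 3*y + 2*z) dx ∧ dy ∧ dz; div F = -6*x + 3*y + 2*z

For a 2-form in R^3 of the form above, applying d gives a 3-form with coefficient ∂P/∂x + ∂Q/∂y + ∂R/∂z:
  ∂P/∂x = -6*x + 2*z
  ∂Q/∂y = 6*y
  ∂R/∂z = -3*y
Sum = -6*x + 3*y + 2*z, which is exactly div F.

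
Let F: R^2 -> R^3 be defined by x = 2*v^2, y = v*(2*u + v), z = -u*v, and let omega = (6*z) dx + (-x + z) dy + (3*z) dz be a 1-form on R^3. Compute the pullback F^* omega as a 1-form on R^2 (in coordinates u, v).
F^* omega = (v^2*(u - 4*v)) du + (v*(u^2 - 30*u*v - 4*v^2)) dv

Using F^*(f dg) = (f ∘ F) d(g ∘ F), substitute each coordinate x_i by F_i(u, v) in f_i, and replace dx_i by d F_i = (∂F_i/∂u) du + (∂F_i/∂v) dv.
  For the x component: f_1(F) = -6*u*v; d F_1 = (0) du + (4*v) dv
  For the y component: f_2(F) = v*(-u - 2*v); d F_2 = (2*v) du + (2*u + 2*v) dv
  For the z component: f_3(F) = -3*u*v; d F_3 = (-v) du + (-u) dv
Combining and collecting du, dv coefficients:
  coeff of du: v^2*(u - 4*v)
  coeff of dv: v*(u^2 - 30*u*v - 4*v^2)
F^* omega = (v^2*(u - 4*v)) du + (v*(u^2 - 30*u*v - 4*v^2)) dv.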